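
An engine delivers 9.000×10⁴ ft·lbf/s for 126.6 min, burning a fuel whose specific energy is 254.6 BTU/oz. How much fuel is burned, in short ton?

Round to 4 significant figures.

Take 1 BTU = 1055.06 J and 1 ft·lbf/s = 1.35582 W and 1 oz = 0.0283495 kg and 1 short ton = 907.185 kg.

9.000×10⁴ ft·lbf/s → 122024 W
126.6 min → 7596 s
E = P × t = 122024 × 7596 = 9.26894×10⁸ J
254.6 BTU/oz → 9.47524×10⁶ J/kg
m = E / e_s = 9.26894×10⁸ / 9.47524×10⁶ = 97.8227 kg
In short ton: 97.8227 / 907.185 = 0.107831 short ton

0.1078 short ton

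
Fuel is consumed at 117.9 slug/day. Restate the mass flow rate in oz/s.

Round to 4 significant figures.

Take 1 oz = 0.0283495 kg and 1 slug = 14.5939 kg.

117.9 slug/day × 14.5939 kg/slug ÷ 86400 s/day = 0.0199146 kg/s
0.0199146 kg/s ÷ 0.0283495 kg/oz = 0.702467 oz/s

0.7025 oz/s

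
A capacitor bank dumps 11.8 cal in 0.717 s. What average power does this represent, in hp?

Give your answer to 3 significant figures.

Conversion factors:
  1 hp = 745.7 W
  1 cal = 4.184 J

0.0923 hp

11.8 cal × 4.184 = 49.3712 J
P = E / t = 49.3712 J / 0.717 s = 68.858 W
68.858 W ÷ (745.7 W/hp) = 0.0923401 hp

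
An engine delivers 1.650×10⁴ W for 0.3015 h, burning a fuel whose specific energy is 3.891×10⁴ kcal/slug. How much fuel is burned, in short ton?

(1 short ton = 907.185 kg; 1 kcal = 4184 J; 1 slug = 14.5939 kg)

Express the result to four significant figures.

0.3015 h → 1085.4 s
E = P × t = 16500 × 1085.4 = 1.79091×10⁷ J
3.891×10⁴ kcal/slug → 1.11553×10⁷ J/kg
m = E / e_s = 1.79091×10⁷ / 1.11553×10⁷ = 1.60543 kg
In short ton: 1.60543 / 907.185 = 0.00176968 short ton

0.001770 short ton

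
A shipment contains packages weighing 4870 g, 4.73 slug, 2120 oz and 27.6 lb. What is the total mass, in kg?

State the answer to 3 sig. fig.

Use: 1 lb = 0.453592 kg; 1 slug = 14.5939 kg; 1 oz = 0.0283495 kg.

4870 g × 0.001 → 4.87 kg
4.73 slug × 14.5939 → 69.0291 kg
2120 oz × 0.0283495 → 60.1009 kg
27.6 lb × 0.453592 → 12.5191 kg
Total: 4.87 + 69.0291 + 60.1009 + 12.5191 = 146.519 kg

147 kg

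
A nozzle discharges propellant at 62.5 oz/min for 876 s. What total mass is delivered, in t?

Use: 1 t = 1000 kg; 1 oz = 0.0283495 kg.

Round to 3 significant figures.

62.5 oz/min → 0.0295307 kg/s
m = ṁ × t = 0.0295307 × 876 = 25.8689 kg
In t: 25.8689 / 1000 = 0.0258689 t

0.0259 t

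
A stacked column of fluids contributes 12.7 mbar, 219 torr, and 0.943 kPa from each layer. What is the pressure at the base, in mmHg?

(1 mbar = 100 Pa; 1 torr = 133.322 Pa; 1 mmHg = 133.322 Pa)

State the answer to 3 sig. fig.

12.7 mbar × 100 = 1270 Pa
219 torr × 133.322 = 29197.5 Pa
0.943 kPa × 1000 = 943 Pa
Total: 1270 + 29197.5 + 943 = 31410.5 Pa
In mmHg: 31410.5 / 133.322 = 235.599 mmHg

236 mmHg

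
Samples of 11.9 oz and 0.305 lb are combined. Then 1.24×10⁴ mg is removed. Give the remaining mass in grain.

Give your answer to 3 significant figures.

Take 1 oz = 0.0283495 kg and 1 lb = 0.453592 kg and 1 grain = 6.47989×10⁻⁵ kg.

7150 grain

11.9 oz × 0.0283495 → 0.337359 kg
0.305 lb × 0.453592 → 0.138346 kg
1.24×10⁴ mg × 10⁻⁶ → 0.0124 kg
Net: 0.337359 + 0.138346 − 0.0124 = 0.463305 kg
In grain: 0.463305 / 6.47989×10⁻⁵ = 7149.89 grain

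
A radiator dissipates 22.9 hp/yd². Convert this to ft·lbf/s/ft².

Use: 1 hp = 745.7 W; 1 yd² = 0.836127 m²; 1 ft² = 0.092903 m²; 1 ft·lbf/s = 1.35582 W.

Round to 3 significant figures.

1400 ft·lbf/s/ft²

22.9 hp/yd² × 745.7 W/hp ÷ 0.836127 m²/yd² = 20423.4 W/m²
20423.4 W/m² ÷ 1.35582 W/ft·lbf/s × 0.092903 m²/ft² = 1399.44 ft·lbf/s/ft²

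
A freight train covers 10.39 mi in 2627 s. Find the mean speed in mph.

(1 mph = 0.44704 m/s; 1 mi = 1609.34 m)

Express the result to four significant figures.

10.39 mi × 1609.34 = 16721 m
v = d / t = 16721 m / 2627 s = 6.36506 m/s
6.36506 m/s ÷ (0.44704 m/s/mph) = 14.2382 mph

14.24 mph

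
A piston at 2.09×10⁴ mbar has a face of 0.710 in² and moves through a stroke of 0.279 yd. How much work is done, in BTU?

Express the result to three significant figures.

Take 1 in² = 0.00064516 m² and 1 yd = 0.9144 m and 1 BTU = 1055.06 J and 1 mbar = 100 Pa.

2.09×10⁴ mbar → 2.09×10⁶ Pa
0.710 in² → 4.58064×10⁻⁴ m²
F = P × A = 2.09×10⁶ × 4.58064×10⁻⁴ = 957.354 N
0.279 yd → 0.255118 m
W = F × d = 957.354 × 0.255118 = 244.238 J
In BTU: 244.238 / 1055.06 = 0.231492 BTU

0.231 BTU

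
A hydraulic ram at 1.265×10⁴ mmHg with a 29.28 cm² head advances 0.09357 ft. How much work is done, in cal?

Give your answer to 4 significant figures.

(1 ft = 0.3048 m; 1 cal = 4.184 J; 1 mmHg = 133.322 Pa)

33.66 cal

1.265×10⁴ mmHg → 1.68652×10⁶ Pa
29.28 cm² → 0.002928 m²
F = P × A = 1.68652×10⁶ × 0.002928 = 4938.13 N
0.09357 ft → 0.0285201 m
W = F × d = 4938.13 × 0.0285201 = 140.836 J
In cal: 140.836 / 4.184 = 33.6606 cal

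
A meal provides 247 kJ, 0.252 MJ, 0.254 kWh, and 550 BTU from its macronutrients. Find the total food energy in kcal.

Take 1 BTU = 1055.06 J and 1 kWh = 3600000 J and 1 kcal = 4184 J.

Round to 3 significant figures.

247 kJ × 1000 = 247000 J
0.252 MJ × 1000000 = 252000 J
0.254 kWh × 3600000 = 914400 J
550 BTU × 1055.06 = 580283 J
Sum: 247000 + 252000 + 914400 + 580283 = 1.99368×10⁶ J
In kcal: 1.99368×10⁶ / 4184 = 476.501 kcal

477 kcal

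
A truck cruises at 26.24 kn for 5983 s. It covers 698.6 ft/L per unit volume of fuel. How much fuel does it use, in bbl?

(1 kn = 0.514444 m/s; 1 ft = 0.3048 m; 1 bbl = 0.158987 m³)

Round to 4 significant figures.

26.24 kn → 13.499 m/s
d = v × t = 13.499 × 5983 = 80764.5 m
698.6 ft/L → 212933 m/m³
V = d / (distance per unit fuel) = 80764.5 / 212933 = 0.379295 m³
In bbl: 0.379295 / 0.158987 = 2.3857 bbl

2.386 bbl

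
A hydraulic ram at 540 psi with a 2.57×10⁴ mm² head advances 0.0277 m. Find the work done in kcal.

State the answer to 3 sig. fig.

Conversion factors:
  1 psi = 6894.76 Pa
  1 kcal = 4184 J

540 psi → 3.72317×10⁶ Pa
2.57×10⁴ mm² → 0.0257 m²
F = P × A = 3.72317×10⁶ × 0.0257 = 95685.5 N
W = F × d = 95685.5 × 0.0277 = 2650.49 J
In kcal: 2650.49 / 4184 = 0.633482 kcal

0.633 kcal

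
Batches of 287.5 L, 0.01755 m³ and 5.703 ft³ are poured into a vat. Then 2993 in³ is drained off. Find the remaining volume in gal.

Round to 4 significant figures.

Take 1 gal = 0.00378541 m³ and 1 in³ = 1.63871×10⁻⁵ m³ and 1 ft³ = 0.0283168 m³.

287.5 L × 0.001 = 0.2875 m³
0.01755 m³ (already m³)
5.703 ft³ × 0.0283168 = 0.161491 m³
2993 in³ × 1.63871×10⁻⁵ = 0.0490466 m³
Net: 0.2875 + 0.01755 + 0.161491 − 0.0490466 = 0.417494 m³
In gal: 0.417494 / 0.00378541 = 110.29 gal

110.3 gal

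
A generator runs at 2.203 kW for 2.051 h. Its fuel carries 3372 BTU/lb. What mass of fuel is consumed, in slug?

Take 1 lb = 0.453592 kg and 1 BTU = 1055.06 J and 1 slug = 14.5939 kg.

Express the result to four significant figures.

0.1421 slug

2.203 kW → 2203 W
2.051 h → 7383.6 s
E = P × t = 2203 × 7383.6 = 1.62661×10⁷ J
3372 BTU/lb → 7.84331×10⁶ J/kg
m = E / e_s = 1.62661×10⁷ / 7.84331×10⁶ = 2.07388 kg
In slug: 2.07388 / 14.5939 = 0.142106 slug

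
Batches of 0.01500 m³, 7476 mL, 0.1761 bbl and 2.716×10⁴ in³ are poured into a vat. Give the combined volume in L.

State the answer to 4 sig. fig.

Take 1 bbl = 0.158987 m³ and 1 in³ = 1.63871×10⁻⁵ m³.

0.01500 m³ (already m³)
7476 mL × 10⁻⁶ = 0.007476 m³
0.1761 bbl × 0.158987 = 0.0279976 m³
2.716×10⁴ in³ × 1.63871×10⁻⁵ = 0.445074 m³
Total: 0.015 + 0.007476 + 0.0279976 + 0.445074 = 0.495548 m³
In L: 0.495548 / 0.001 = 495.548 L

495.5 L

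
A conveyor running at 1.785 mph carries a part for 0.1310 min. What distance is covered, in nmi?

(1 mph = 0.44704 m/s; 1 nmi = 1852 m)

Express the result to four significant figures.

0.003387 nmi

1.785 mph × 0.44704 = 0.797966 m/s
0.1310 min × 60 = 7.86 s
d = v × t = 0.797966 m/s × 7.86 s = 6.27201 m
6.27201 m ÷ (1852 m/nmi) = 0.00338661 nmi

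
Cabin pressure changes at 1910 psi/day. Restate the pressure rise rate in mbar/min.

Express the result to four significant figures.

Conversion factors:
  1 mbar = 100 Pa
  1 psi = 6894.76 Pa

1910 psi/day × 6894.76 Pa/psi ÷ 86400 s/day = 152.419 Pa/s
152.419 Pa/s ÷ 100 Pa/mbar × 60 s/min = 91.4514 mbar/min

91.45 mbar/min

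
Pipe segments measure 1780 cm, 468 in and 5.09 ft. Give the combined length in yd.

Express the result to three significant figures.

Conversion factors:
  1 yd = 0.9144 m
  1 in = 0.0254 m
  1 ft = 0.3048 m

1780 cm × 0.01 = 17.8 m
468 in × 0.0254 = 11.8872 m
5.09 ft × 0.3048 = 1.55143 m
Sum: 17.8 + 11.8872 + 1.55143 = 31.2386 m
In yd: 31.2386 / 0.9144 = 34.1629 yd

34.2 yd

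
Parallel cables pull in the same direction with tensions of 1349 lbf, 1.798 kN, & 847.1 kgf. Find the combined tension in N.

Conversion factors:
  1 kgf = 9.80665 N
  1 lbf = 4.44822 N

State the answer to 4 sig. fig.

1.611×10⁴ N

1349 lbf × 4.44822 → 6000.65 N
1.798 kN × 1000 → 1798 N
847.1 kgf × 9.80665 → 8307.21 N
Total: 6000.65 + 1798 + 8307.21 = 16105.9 N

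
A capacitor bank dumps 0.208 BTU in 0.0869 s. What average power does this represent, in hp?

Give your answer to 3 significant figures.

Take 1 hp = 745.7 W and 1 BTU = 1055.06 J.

0.208 BTU × 1055.06 → 219.452 J
P = E / t = 219.452 J / 0.0869 s = 2525.34 W
2525.34 W ÷ (745.7 W/hp) = 3.38654 hp

3.39 hp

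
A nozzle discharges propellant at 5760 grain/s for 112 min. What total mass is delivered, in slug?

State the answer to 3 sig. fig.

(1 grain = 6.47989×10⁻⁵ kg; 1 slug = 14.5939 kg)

5760 grain/s → 0.373242 kg/s
112 min → 6720 s
m = ṁ × t = 0.373242 × 6720 = 2508.19 kg
In slug: 2508.19 / 14.5939 = 171.866 slug

172 slug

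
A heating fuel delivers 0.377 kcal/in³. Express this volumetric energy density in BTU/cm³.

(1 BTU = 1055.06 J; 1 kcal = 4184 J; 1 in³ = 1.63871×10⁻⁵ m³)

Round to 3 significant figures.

0.377 kcal/in³ × 4184 J/kcal ÷ 1.63871×10⁻⁵ m³/in³ = 9.62567×10⁷ J/m³
9.62567×10⁷ J/m³ ÷ 1055.06 J/BTU × 10⁻⁶ m³/cm³ = 0.0912334 BTU/cm³

0.0912 BTU/cm³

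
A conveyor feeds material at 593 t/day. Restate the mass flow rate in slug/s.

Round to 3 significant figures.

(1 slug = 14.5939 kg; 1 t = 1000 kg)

593 t/day × 1000 kg/t ÷ 86400 s/day = 6.86343 kg/s
6.86343 kg/s ÷ 14.5939 kg/slug = 0.470294 slug/s

0.470 slug/s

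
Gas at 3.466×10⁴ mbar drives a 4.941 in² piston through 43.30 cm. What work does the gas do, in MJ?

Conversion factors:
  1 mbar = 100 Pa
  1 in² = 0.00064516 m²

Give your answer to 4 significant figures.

3.466×10⁴ mbar → 3.466×10⁶ Pa
4.941 in² → 0.00318774 m²
F = P × A = 3.466×10⁶ × 0.00318774 = 11048.7 N
43.30 cm → 0.433 m
W = F × d = 11048.7 × 0.433 = 4784.09 J
In MJ: 4784.09 / 1000000 = 0.00478409 MJ

0.004784 MJ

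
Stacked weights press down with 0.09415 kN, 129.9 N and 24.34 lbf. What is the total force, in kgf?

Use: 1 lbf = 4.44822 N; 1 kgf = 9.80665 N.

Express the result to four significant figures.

0.09415 kN × 1000 → 94.15 N
129.9 N (already N)
24.34 lbf × 4.44822 → 108.27 N
Combined: 94.15 + 129.9 + 108.27 = 332.32 N
In kgf: 332.32 / 9.80665 = 33.8872 kgf

33.89 kgf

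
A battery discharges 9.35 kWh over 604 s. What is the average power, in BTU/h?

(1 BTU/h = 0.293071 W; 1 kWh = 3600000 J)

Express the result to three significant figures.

1.90×10⁵ BTU/h

9.35 kWh × 3600000 → 3.366×10⁷ J
P = E / t = 3.366×10⁷ J / 604 s = 55728.5 W
55728.5 W ÷ (0.293071 W/BTU/h) = 190154 BTU/h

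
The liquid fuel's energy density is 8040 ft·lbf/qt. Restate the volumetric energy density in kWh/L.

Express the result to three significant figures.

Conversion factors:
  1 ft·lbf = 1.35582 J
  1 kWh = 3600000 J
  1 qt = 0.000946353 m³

0.00320 kWh/L

8040 ft·lbf/qt × 1.35582 J/ft·lbf ÷ 0.000946353 m³/qt = 1.15187×10⁷ J/m³
1.15187×10⁷ J/m³ ÷ 3600000 J/kWh × 0.001 m³/L = 0.00319964 kWh/L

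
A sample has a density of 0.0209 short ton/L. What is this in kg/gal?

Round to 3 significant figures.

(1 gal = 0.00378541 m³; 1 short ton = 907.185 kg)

0.0209 short ton/L × 907.185 kg/short ton ÷ 0.001 m³/L = 18960.2 kg/m³
18960.2 kg/m³ × 0.00378541 m³/gal = 71.7721 kg/gal

71.8 kg/gal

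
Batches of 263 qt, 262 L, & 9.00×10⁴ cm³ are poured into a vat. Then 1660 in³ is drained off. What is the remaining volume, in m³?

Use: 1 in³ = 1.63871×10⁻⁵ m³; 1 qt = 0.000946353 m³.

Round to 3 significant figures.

0.574 m³

263 qt × 0.000946353 → 0.248891 m³
262 L × 0.001 → 0.262 m³
9.00×10⁴ cm³ × 10⁻⁶ → 0.09 m³
1660 in³ × 1.63871×10⁻⁵ → 0.0272026 m³
Result: 0.248891 + 0.262 + 0.09 − 0.0272026 = 0.573688 m³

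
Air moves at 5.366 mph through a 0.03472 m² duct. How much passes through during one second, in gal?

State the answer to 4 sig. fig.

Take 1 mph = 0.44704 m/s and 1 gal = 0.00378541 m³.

5.366 mph × 0.44704 = 2.39882 m/s
V = v × A × t = 2.39882 m/s × 0.03472 m² × 1 s = 0.083287 m³
0.083287 m³ ÷ (0.00378541 m³/gal) = 22.0021 gal

22.00 gal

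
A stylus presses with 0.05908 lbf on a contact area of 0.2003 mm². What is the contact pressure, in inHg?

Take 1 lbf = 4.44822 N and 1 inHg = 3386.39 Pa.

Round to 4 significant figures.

387.4 inHg

0.05908 lbf × 4.44822 = 0.262801 N
0.2003 mm² × 10⁻⁶ = 2.003×10⁻⁷ m²
P = F / A = 0.262801 N / 2.003×10⁻⁷ m² = 1.31204×10⁶ Pa
1.31204×10⁶ Pa ÷ (3386.39 Pa/inHg) = 387.445 inHg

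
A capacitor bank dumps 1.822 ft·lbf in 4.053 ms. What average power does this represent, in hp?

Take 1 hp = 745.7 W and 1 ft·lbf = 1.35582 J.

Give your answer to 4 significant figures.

1.822 ft·lbf × 1.35582 = 2.4703 J
4.053 ms × 0.001 = 0.004053 s
P = E / t = 2.4703 J / 0.004053 s = 609.499 W
609.499 W ÷ (745.7 W/hp) = 0.817351 hp

0.8174 hp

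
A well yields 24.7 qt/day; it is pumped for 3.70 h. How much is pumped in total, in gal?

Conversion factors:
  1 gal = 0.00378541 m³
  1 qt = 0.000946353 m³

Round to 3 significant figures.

24.7 qt/day → 2.70543×10⁻⁷ m³/s
3.70 h → 13320 s
V = Q × t = 2.70543×10⁻⁷ × 13320 = 0.00360363 m³
In gal: 0.00360363 / 0.00378541 = 0.951979 gal

0.952 gal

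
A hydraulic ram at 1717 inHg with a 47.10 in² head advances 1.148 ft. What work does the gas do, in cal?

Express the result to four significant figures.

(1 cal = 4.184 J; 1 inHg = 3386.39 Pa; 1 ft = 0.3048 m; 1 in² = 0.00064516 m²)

1.478×10⁴ cal

1717 inHg → 5.81443×10⁶ Pa
47.10 in² → 0.030387 m²
F = P × A = 5.81443×10⁶ × 0.030387 = 176683 N
1.148 ft → 0.34991 m
W = F × d = 176683 × 0.34991 = 61823.1 J
In cal: 61823.1 / 4.184 = 14776.1 cal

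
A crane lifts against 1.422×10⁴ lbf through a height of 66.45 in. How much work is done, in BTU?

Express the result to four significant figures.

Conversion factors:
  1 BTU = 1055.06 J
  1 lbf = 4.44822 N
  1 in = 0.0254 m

1.422×10⁴ lbf × 4.44822 → 63253.7 N
66.45 in × 0.0254 → 1.68783 m
W = F × d = 63253.7 N × 1.68783 m = 106761 J
106761 J ÷ (1055.06 J/BTU) = 101.19 BTU

101.2 BTU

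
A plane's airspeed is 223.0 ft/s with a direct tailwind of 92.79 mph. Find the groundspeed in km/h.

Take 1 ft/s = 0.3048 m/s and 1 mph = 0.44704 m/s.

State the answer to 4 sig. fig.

394.0 km/h

223.0 ft/s × 0.3048 → 67.9704 m/s
92.79 mph × 0.44704 → 41.4808 m/s
Sum: 67.9704 + 41.4808 = 109.451 m/s
In km/h: 109.451 / (1/3.6) = 394.024 km/h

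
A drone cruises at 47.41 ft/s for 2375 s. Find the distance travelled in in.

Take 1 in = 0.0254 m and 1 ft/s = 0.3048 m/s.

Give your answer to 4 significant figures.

1.351×10⁶ in

47.41 ft/s × 0.3048 → 14.4506 m/s
d = v × t = 14.4506 m/s × 2375 s = 34320.2 m
34320.2 m ÷ (0.0254 m/in) = 1.35119×10⁶ in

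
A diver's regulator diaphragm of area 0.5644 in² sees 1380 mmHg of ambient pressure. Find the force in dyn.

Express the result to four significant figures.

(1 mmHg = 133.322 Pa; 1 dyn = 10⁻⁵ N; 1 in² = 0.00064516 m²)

6.699×10⁶ dyn

1380 mmHg × 133.322 → 183984 Pa
0.5644 in² × 0.00064516 → 3.64128×10⁻⁴ m²
F = P × A = 183984 Pa × 3.64128×10⁻⁴ m² = 66.9937 N
66.9937 N ÷ (10⁻⁵ N/dyn) = 6.69937×10⁶ dyn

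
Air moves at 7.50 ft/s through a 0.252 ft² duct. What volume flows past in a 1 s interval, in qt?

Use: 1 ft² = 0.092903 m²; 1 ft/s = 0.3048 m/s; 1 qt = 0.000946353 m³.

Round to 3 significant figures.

7.50 ft/s × 0.3048 = 2.286 m/s
0.252 ft² × 0.092903 = 0.0234116 m²
V = v × A × t = 2.286 m/s × 0.0234116 m² × 1 s = 0.0535189 m³
0.0535189 m³ ÷ (0.000946353 m³/qt) = 56.5528 qt

56.6 qt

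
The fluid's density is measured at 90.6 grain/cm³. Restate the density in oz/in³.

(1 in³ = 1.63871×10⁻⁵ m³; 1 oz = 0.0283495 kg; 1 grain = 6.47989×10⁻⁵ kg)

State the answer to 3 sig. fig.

3.39 oz/in³

90.6 grain/cm³ × 6.47989×10⁻⁵ kg/grain ÷ 10⁻⁶ m³/cm³ = 5870.78 kg/m³
5870.78 kg/m³ ÷ 0.0283495 kg/oz × 1.63871×10⁻⁵ m³/in³ = 3.39354 oz/in³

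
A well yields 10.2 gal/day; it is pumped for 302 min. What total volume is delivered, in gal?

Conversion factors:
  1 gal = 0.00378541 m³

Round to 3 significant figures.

10.2 gal/day → 4.46889×10⁻⁷ m³/s
302 min → 18120 s
V = Q × t = 4.46889×10⁻⁷ × 18120 = 0.00809763 m³
In gal: 0.00809763 / 0.00378541 = 2.13917 gal

2.14 gal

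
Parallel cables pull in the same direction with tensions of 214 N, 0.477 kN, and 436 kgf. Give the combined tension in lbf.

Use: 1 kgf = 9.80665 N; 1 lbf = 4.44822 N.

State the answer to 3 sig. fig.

1120 lbf

214 N (already N)
0.477 kN × 1000 = 477 N
436 kgf × 9.80665 = 4275.7 N
Combined: 214 + 477 + 4275.7 = 4966.7 N
In lbf: 4966.7 / 4.44822 = 1116.56 lbf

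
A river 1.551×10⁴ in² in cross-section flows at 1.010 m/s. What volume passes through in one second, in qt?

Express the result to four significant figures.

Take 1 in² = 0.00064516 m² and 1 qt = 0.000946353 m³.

1.551×10⁴ in² × 0.00064516 → 10.0064 m²
V = v × A × t = 1.01 m/s × 10.0064 m² × 1 s = 10.1065 m³
10.1065 m³ ÷ (0.000946353 m³/qt) = 10679.4 qt

1.068×10⁴ qt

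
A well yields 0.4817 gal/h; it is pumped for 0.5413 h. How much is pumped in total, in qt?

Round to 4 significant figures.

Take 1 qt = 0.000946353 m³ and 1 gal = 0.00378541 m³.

0.4817 gal/h → 5.06509×10⁻⁷ m³/s
0.5413 h → 1948.68 s
V = Q × t = 5.06509×10⁻⁷ × 1948.68 = 9.87024×10⁻⁴ m³
In qt: 9.87024×10⁻⁴ / 0.000946353 = 1.04298 qt

1.043 qt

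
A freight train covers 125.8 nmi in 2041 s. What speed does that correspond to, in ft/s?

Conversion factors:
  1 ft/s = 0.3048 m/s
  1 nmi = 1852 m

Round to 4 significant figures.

125.8 nmi × 1852 → 232982 m
v = d / t = 232982 m / 2041 s = 114.151 m/s
114.151 m/s ÷ (0.3048 m/s/ft/s) = 374.511 ft/s

374.5 ft/s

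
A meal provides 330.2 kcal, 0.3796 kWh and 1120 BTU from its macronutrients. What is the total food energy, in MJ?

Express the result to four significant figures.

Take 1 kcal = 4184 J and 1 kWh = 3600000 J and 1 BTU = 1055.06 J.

3.930 MJ

330.2 kcal × 4184 = 1.38156×10⁶ J
0.3796 kWh × 3600000 = 1.36656×10⁶ J
1120 BTU × 1055.06 = 1.18167×10⁶ J
Combined: 1.38156×10⁶ + 1.36656×10⁶ + 1.18167×10⁶ = 3.92979×10⁶ J
In MJ: 3.92979×10⁶ / 1000000 = 3.92979 MJ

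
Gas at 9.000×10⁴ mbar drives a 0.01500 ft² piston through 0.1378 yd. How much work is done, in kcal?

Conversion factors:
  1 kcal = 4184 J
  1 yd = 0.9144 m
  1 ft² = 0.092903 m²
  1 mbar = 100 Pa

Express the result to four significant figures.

9.000×10⁴ mbar → 9×10⁶ Pa
0.01500 ft² → 0.00139354 m²
F = P × A = 9×10⁶ × 0.00139354 = 12541.9 N
0.1378 yd → 0.126004 m
W = F × d = 12541.9 × 0.126004 = 1580.33 J
In kcal: 1580.33 / 4184 = 0.377708 kcal

0.3777 kcal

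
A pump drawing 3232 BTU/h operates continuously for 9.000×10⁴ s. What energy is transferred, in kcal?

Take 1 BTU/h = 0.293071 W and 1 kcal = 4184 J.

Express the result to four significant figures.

2.037×10⁴ kcal

3232 BTU/h × 0.293071 = 947.205 W
E = P × t = 947.205 W × 90000 s = 8.52484×10⁷ J
8.52484×10⁷ J ÷ (4184 J/kcal) = 20374.9 kcal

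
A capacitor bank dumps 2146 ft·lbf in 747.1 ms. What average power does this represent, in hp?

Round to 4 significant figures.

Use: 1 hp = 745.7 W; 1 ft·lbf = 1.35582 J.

5.223 hp

2146 ft·lbf × 1.35582 = 2909.59 J
747.1 ms × 0.001 = 0.7471 s
P = E / t = 2909.59 J / 0.7471 s = 3894.51 W
3894.51 W ÷ (745.7 W/hp) = 5.22262 hp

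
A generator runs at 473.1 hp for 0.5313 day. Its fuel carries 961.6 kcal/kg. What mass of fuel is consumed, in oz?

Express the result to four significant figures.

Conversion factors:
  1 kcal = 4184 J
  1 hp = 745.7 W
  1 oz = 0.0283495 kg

1.420×10⁵ oz

473.1 hp → 352791 W
0.5313 day → 45904.3 s
E = P × t = 352791 × 45904.3 = 1.61946×10¹⁰ J
961.6 kcal/kg → 4.02333×10⁶ J/kg
m = E / e_s = 1.61946×10¹⁰ / 4.02333×10⁶ = 4025.17 kg
In oz: 4025.17 / 0.0283495 = 141984 oz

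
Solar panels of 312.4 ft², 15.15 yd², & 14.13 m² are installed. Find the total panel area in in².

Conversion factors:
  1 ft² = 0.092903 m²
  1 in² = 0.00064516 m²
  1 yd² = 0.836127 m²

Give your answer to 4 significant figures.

312.4 ft² × 0.092903 → 29.0229 m²
15.15 yd² × 0.836127 → 12.6673 m²
14.13 m² (already m²)
Sum: 29.0229 + 12.6673 + 14.13 = 55.8202 m²
In in²: 55.8202 / 0.00064516 = 86521.5 in²

8.652×10⁴ in²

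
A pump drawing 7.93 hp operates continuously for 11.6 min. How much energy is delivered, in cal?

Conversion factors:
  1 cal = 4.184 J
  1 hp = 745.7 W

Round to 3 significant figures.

9.84×10⁵ cal

7.93 hp × 745.7 = 5913.4 W
11.6 min × 60 = 696 s
E = P × t = 5913.4 W × 696 s = 4.11573×10⁶ J
4.11573×10⁶ J ÷ (4.184 J/cal) = 983683 cal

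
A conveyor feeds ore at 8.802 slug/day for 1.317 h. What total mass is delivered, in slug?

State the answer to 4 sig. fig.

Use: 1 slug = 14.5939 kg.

8.802 slug/day → 0.00148675 kg/s
1.317 h → 4741.2 s
m = ṁ × t = 0.00148675 × 4741.2 = 7.04898 kg
In slug: 7.04898 / 14.5939 = 0.483009 slug

0.4830 slug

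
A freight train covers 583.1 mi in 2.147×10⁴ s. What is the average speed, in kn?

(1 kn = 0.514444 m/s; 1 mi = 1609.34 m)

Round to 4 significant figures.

583.1 mi × 1609.34 = 938406 m
v = d / t = 938406 m / 21470 s = 43.7078 m/s
43.7078 m/s ÷ (0.514444 m/s/kn) = 84.9612 kn

84.96 kn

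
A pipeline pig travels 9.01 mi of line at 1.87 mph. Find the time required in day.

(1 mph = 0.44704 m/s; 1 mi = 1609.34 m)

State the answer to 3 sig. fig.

0.201 day

9.01 mi × 1609.34 → 14500.2 m
1.87 mph × 0.44704 → 0.835965 m/s
t = d / v = 14500.2 m / 0.835965 m/s = 17345.5 s
17345.5 s ÷ (86400 s/day) = 0.200758 day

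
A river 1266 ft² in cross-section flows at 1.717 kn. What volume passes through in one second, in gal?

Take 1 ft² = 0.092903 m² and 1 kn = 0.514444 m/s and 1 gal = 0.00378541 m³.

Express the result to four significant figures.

2.744×10⁴ gal

1.717 kn × 0.514444 = 0.8833 m/s
1266 ft² × 0.092903 = 117.615 m²
V = v × A × t = 0.8833 m/s × 117.615 m² × 1 s = 103.889 m³
103.889 m³ ÷ (0.00378541 m³/gal) = 27444.6 gal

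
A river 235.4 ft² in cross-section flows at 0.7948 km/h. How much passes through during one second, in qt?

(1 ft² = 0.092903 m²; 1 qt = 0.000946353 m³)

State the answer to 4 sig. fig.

5102 qt

0.7948 km/h × (1/3.6) = 0.220778 m/s
235.4 ft² × 0.092903 = 21.8694 m²
V = v × A × t = 0.220778 m/s × 21.8694 m² × 1 s = 4.82828 m³
4.82828 m³ ÷ (0.000946353 m³/qt) = 5101.99 qt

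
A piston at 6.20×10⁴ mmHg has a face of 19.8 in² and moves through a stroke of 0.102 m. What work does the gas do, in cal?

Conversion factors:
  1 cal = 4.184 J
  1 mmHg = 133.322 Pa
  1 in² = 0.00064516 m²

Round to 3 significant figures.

6.20×10⁴ mmHg → 8.26596×10⁶ Pa
19.8 in² → 0.0127742 m²
F = P × A = 8.26596×10⁶ × 0.0127742 = 105591 N
W = F × d = 105591 × 0.102 = 10770.3 J
In cal: 10770.3 / 4.184 = 2574.16 cal

2570 cal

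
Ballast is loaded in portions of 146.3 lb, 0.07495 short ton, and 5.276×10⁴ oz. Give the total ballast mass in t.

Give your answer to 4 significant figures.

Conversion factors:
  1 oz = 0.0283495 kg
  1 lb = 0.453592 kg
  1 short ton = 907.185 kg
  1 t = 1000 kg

1.630 t

146.3 lb × 0.453592 = 66.3605 kg
0.07495 short ton × 907.185 = 67.9935 kg
5.276×10⁴ oz × 0.0283495 = 1495.72 kg
Sum: 66.3605 + 67.9935 + 1495.72 = 1630.07 kg
In t: 1630.07 / 1000 = 1.63007 t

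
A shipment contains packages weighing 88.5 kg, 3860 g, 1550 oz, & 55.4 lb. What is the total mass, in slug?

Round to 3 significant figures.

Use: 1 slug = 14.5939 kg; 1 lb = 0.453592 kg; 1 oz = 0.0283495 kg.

11.1 slug

88.5 kg (already kg)
3860 g × 0.001 = 3.86 kg
1550 oz × 0.0283495 = 43.9417 kg
55.4 lb × 0.453592 = 25.129 kg
Sum: 88.5 + 3.86 + 43.9417 + 25.129 = 161.431 kg
In slug: 161.431 / 14.5939 = 11.0615 slug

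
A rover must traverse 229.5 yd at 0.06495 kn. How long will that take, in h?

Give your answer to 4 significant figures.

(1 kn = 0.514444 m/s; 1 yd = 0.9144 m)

1.745 h

229.5 yd × 0.9144 → 209.855 m
0.06495 kn × 0.514444 → 0.0334131 m/s
t = d / v = 209.855 m / 0.0334131 m/s = 6280.62 s
6280.62 s ÷ (3600 s/h) = 1.74462 h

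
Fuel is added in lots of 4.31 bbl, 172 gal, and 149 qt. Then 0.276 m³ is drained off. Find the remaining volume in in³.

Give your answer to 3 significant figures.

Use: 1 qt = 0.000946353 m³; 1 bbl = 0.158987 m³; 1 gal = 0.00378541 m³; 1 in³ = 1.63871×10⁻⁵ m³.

7.33×10⁴ in³

4.31 bbl × 0.158987 = 0.685234 m³
172 gal × 0.00378541 = 0.651091 m³
149 qt × 0.000946353 = 0.141007 m³
0.276 m³ (already m³)
Net: 0.685234 + 0.651091 + 0.141007 − 0.276 = 1.20133 m³
In in³: 1.20133 / 1.63871×10⁻⁵ = 73309.5 in³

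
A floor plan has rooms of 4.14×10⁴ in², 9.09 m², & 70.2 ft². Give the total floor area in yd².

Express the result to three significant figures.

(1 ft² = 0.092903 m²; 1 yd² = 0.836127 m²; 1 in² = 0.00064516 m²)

4.14×10⁴ in² × 0.00064516 = 26.7096 m²
9.09 m² (already m²)
70.2 ft² × 0.092903 = 6.52179 m²
Sum: 26.7096 + 9.09 + 6.52179 = 42.3214 m²
In yd²: 42.3214 / 0.836127 = 50.616 yd²

50.6 yd²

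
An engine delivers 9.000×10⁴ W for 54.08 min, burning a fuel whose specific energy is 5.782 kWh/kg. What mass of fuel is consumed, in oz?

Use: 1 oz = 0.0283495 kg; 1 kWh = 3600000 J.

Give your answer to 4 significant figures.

494.9 oz

54.08 min → 3244.8 s
E = P × t = 90000 × 3244.8 = 2.92032×10⁸ J
5.782 kWh/kg → 2.08152×10⁷ J/kg
m = E / e_s = 2.92032×10⁸ / 2.08152×10⁷ = 14.0297 kg
In oz: 14.0297 / 0.0283495 = 494.884 oz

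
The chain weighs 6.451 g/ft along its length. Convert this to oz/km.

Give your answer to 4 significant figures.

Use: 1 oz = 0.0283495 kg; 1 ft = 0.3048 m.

6.451 g/ft × 0.001 kg/g ÷ 0.3048 m/ft = 0.0211647 kg/m
0.0211647 kg/m ÷ 0.0283495 kg/oz × 1000 m/km = 746.563 oz/km

746.6 oz/km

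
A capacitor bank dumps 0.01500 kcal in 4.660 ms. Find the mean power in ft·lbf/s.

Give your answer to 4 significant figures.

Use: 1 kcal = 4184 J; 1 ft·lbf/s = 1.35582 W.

9933 ft·lbf/s

0.01500 kcal × 4184 → 62.76 J
4.660 ms × 0.001 → 0.00466 s
P = E / t = 62.76 J / 0.00466 s = 13467.8 W
13467.8 W ÷ (1.35582 W/ft·lbf/s) = 9933.32 ft·lbf/s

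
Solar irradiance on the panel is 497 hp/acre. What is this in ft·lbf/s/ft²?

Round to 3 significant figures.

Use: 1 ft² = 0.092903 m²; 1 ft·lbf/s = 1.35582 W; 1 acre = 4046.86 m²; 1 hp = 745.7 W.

497 hp/acre × 745.7 W/hp ÷ 4046.86 m²/acre = 91.5804 W/m²
91.5804 W/m² ÷ 1.35582 W/ft·lbf/s × 0.092903 m²/ft² = 6.27524 ft·lbf/s/ft²

6.28 ft·lbf/s/ft²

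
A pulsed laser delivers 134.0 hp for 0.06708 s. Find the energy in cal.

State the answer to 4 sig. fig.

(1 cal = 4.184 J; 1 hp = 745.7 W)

134.0 hp × 745.7 = 99923.8 W
E = P × t = 99923.8 W × 0.06708 s = 6702.89 J
6702.89 J ÷ (4.184 J/cal) = 1602.03 cal

1602 cal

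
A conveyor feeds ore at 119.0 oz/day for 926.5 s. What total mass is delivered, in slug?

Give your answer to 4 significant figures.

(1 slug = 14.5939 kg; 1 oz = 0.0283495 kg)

119.0 oz/day → 3.90462×10⁻⁵ kg/s
m = ṁ × t = 3.90462×10⁻⁵ × 926.5 = 0.0361763 kg
In slug: 0.0361763 / 14.5939 = 0.00247886 slug

0.002479 slug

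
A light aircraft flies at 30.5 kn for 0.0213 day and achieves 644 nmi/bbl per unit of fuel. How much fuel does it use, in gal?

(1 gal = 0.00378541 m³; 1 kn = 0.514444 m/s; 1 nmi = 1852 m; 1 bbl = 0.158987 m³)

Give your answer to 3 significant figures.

1.02 gal

30.5 kn → 15.6905 m/s
0.0213 day → 1840.32 s
d = v × t = 15.6905 × 1840.32 = 28875.5 m
644 nmi/bbl → 7.5018×10⁶ m/m³
V = d / (distance per unit fuel) = 28875.5 / 7.5018×10⁶ = 0.00384914 m³
In gal: 0.00384914 / 0.00378541 = 1.01684 gal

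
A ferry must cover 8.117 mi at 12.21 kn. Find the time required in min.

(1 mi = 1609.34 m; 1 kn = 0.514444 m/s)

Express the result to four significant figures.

8.117 mi × 1609.34 → 13063 m
12.21 kn × 0.514444 → 6.28136 m/s
t = d / v = 13063 m / 6.28136 m/s = 2079.65 s
2079.65 s ÷ (60 s/min) = 34.6608 min

34.66 min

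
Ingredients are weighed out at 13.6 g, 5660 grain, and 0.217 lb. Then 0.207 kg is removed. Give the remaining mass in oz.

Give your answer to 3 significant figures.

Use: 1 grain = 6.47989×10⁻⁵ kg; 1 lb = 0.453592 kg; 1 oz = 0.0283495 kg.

9.59 oz

13.6 g × 0.001 = 0.0136 kg
5660 grain × 6.47989×10⁻⁵ = 0.366762 kg
0.217 lb × 0.453592 = 0.0984295 kg
0.207 kg (already kg)
Net: 0.0136 + 0.366762 + 0.0984295 − 0.207 = 0.271791 kg
In oz: 0.271791 / 0.0283495 = 9.58715 oz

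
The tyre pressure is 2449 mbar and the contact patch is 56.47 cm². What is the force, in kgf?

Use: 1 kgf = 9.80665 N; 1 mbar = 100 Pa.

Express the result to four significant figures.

141.0 kgf

2449 mbar × 100 → 244900 Pa
56.47 cm² × 0.0001 → 0.005647 m²
F = P × A = 244900 Pa × 0.005647 m² = 1382.95 N
1382.95 N ÷ (9.80665 N/kgf) = 141.022 kgf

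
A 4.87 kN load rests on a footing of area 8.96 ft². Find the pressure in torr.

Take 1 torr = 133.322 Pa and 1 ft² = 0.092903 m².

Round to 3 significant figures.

43.9 torr

4.87 kN × 1000 = 4870 N
8.96 ft² × 0.092903 = 0.832411 m²
P = F / A = 4870 N / 0.832411 m² = 5850.48 Pa
5850.48 Pa ÷ (133.322 Pa/torr) = 43.8823 torr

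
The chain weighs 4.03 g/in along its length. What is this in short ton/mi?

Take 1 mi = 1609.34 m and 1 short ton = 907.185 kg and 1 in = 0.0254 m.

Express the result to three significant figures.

4.03 g/in × 0.001 kg/g ÷ 0.0254 m/in = 0.158661 kg/m
0.158661 kg/m ÷ 907.185 kg/short ton × 1609.34 m/mi = 0.281464 short ton/mi

0.281 short ton/mi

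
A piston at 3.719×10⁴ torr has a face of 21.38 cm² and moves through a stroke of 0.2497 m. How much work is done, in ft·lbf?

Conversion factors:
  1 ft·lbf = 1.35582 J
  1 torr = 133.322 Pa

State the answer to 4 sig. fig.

3.719×10⁴ torr → 4.95825×10⁶ Pa
21.38 cm² → 0.002138 m²
F = P × A = 4.95825×10⁶ × 0.002138 = 10600.7 N
W = F × d = 10600.7 × 0.2497 = 2646.99 J
In ft·lbf: 2646.99 / 1.35582 = 1952.32 ft·lbf

1952 ft·lbf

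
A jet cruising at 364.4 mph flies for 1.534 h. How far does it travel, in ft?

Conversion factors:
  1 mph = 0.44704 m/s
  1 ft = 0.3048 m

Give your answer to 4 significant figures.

364.4 mph × 0.44704 = 162.901 m/s
1.534 h × 3600 = 5522.4 s
d = v × t = 162.901 m/s × 5522.4 s = 899604 m
899604 m ÷ (0.3048 m/ft) = 2.95146×10⁶ ft

2.951×10⁶ ft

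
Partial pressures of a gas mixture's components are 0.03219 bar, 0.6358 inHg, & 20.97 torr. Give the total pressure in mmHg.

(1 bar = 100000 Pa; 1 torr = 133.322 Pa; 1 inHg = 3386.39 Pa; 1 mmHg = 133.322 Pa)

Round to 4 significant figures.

0.03219 bar × 100000 = 3219 Pa
0.6358 inHg × 3386.39 = 2153.07 Pa
20.97 torr × 133.322 = 2795.76 Pa
Combined: 3219 + 2153.07 + 2795.76 = 8167.83 Pa
In mmHg: 8167.83 / 133.322 = 61.2639 mmHg

61.26 mmHg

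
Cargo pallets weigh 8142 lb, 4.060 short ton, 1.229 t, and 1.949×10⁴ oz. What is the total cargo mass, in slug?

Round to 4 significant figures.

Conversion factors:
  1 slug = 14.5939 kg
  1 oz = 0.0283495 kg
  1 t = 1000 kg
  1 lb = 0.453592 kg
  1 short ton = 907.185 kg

8142 lb × 0.453592 = 3693.15 kg
4.060 short ton × 907.185 = 3683.17 kg
1.229 t × 1000 = 1229 kg
1.949×10⁴ oz × 0.0283495 = 552.532 kg
Sum: 3693.15 + 3683.17 + 1229 + 552.532 = 9157.85 kg
In slug: 9157.85 / 14.5939 = 627.512 slug

627.5 slug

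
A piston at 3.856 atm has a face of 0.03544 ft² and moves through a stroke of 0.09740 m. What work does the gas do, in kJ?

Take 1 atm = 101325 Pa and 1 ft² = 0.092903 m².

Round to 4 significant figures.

0.1253 kJ

3.856 atm → 390709 Pa
0.03544 ft² → 0.00329248 m²
F = P × A = 390709 × 0.00329248 = 1286.4 N
W = F × d = 1286.4 × 0.0974 = 125.295 J
In kJ: 125.295 / 1000 = 0.125295 kJ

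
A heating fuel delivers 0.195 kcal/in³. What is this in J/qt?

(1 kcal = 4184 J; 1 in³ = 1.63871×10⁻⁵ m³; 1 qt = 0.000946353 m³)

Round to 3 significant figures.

4.71×10⁴ J/qt

0.195 kcal/in³ × 4184 J/kcal ÷ 1.63871×10⁻⁵ m³/in³ = 4.97879×10⁷ J/m³
4.97879×10⁷ J/m³ × 0.000946353 m³/qt = 47116.9 J/qt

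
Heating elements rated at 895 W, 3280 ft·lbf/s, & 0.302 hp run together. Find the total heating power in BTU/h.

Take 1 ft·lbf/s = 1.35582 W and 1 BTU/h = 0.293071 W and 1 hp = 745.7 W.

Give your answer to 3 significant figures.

895 W (already W)
3280 ft·lbf/s × 1.35582 = 4447.09 W
0.302 hp × 745.7 = 225.201 W
Sum: 895 + 4447.09 + 225.201 = 5567.29 W
In BTU/h: 5567.29 / 0.293071 = 18996.4 BTU/h

1.90×10⁴ BTU/h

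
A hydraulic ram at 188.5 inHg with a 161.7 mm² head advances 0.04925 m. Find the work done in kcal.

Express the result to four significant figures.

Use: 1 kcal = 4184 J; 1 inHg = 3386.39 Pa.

0.001215 kcal

188.5 inHg → 638335 Pa
161.7 mm² → 1.617×10⁻⁴ m²
F = P × A = 638335 × 1.617×10⁻⁴ = 103.219 N
W = F × d = 103.219 × 0.04925 = 5.08354 J
In kcal: 5.08354 / 4184 = 0.001215 kcal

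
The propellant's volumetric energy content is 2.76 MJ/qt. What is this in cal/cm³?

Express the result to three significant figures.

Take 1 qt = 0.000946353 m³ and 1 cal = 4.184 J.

2.76 MJ/qt × 1000000 J/MJ ÷ 0.000946353 m³/qt = 2.91646×10⁹ J/m³
2.91646×10⁹ J/m³ ÷ 4.184 J/cal × 10⁻⁶ m³/cm³ = 697.051 cal/cm³

697 cal/cm³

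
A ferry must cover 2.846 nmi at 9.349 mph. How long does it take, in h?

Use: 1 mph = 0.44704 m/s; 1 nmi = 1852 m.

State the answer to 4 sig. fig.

2.846 nmi × 1852 = 5270.79 m
9.349 mph × 0.44704 = 4.17938 m/s
t = d / v = 5270.79 m / 4.17938 m/s = 1261.14 s
1261.14 s ÷ (3600 s/h) = 0.350317 h

0.3503 h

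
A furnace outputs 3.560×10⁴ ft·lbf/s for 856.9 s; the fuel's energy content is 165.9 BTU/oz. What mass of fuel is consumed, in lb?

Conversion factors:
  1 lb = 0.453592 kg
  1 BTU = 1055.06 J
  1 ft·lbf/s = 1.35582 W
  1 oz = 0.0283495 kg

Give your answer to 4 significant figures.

3.560×10⁴ ft·lbf/s → 48267.2 W
E = P × t = 48267.2 × 856.9 = 4.13602×10⁷ J
165.9 BTU/oz → 6.17416×10⁶ J/kg
m = E / e_s = 4.13602×10⁷ / 6.17416×10⁶ = 6.69892 kg
In lb: 6.69892 / 0.453592 = 14.7686 lb

14.77 lb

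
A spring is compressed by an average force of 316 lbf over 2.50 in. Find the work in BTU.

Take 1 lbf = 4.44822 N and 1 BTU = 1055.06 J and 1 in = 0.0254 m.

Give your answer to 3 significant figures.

316 lbf × 4.44822 = 1405.64 N
2.50 in × 0.0254 = 0.0635 m
W = F × d = 1405.64 N × 0.0635 m = 89.2581 J
89.2581 J ÷ (1055.06 J/BTU) = 0.0846 BTU

0.0846 BTU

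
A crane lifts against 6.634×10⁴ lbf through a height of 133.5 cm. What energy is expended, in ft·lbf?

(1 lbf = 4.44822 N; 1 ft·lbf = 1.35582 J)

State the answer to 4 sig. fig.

2.906×10⁵ ft·lbf

6.634×10⁴ lbf × 4.44822 = 295095 N
133.5 cm × 0.01 = 1.335 m
W = F × d = 295095 N × 1.335 m = 393952 J
393952 J ÷ (1.35582 J/ft·lbf) = 290564 ft·lbf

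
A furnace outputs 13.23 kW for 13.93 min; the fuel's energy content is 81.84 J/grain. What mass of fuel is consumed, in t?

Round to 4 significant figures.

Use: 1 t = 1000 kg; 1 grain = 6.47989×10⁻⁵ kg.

13.23 kW → 13230 W
13.93 min → 835.8 s
E = P × t = 13230 × 835.8 = 1.10576×10⁷ J
81.84 J/grain → 1.26298×10⁶ J/kg
m = E / e_s = 1.10576×10⁷ / 1.26298×10⁶ = 8.75517 kg
In t: 8.75517 / 1000 = 0.00875517 t

0.008755 t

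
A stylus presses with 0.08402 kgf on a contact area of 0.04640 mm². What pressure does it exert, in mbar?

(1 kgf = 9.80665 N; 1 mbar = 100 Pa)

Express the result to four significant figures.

1.776×10⁵ mbar

0.08402 kgf × 9.80665 → 0.823955 N
0.04640 mm² × 10⁻⁶ → 4.64×10⁻⁸ m²
P = F / A = 0.823955 N / 4.64×10⁻⁸ m² = 1.77577×10⁷ Pa
1.77577×10⁷ Pa ÷ (100 Pa/mbar) = 177577 mbar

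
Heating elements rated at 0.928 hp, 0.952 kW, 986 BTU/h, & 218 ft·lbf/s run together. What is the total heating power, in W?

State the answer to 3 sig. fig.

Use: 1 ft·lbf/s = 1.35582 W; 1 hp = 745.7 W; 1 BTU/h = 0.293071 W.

0.928 hp × 745.7 = 692.01 W
0.952 kW × 1000 = 952 W
986 BTU/h × 0.293071 = 288.968 W
218 ft·lbf/s × 1.35582 = 295.569 W
Sum: 692.01 + 952 + 288.968 + 295.569 = 2228.55 W

2230 W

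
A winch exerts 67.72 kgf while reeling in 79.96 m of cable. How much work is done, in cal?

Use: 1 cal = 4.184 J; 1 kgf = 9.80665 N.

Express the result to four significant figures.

67.72 kgf × 9.80665 → 664.106 N
W = F × d = 664.106 N × 79.96 m = 53101.9 J
53101.9 J ÷ (4.184 J/cal) = 12691.7 cal

1.269×10⁴ cal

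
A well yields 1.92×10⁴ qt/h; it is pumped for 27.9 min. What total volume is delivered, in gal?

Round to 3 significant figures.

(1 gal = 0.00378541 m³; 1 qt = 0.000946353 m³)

1.92×10⁴ qt/h → 0.00504722 m³/s
27.9 min → 1674 s
V = Q × t = 0.00504722 × 1674 = 8.44905 m³
In gal: 8.44905 / 0.00378541 = 2232 gal

2230 gal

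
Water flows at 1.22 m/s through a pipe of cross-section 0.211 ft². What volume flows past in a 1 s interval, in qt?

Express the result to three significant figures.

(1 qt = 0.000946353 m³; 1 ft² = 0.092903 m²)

0.211 ft² × 0.092903 → 0.0196025 m²
V = v × A × t = 1.22 m/s × 0.0196025 m² × 1 s = 0.023915 m³
0.023915 m³ ÷ (0.000946353 m³/qt) = 25.2707 qt

25.3 qt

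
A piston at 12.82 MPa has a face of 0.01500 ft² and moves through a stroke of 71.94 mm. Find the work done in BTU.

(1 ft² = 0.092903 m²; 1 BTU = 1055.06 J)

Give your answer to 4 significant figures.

12.82 MPa → 1.282×10⁷ Pa
0.01500 ft² → 0.00139354 m²
F = P × A = 1.282×10⁷ × 0.00139354 = 17865.2 N
71.94 mm → 0.07194 m
W = F × d = 17865.2 × 0.07194 = 1285.22 J
In BTU: 1285.22 / 1055.06 = 1.21815 BTU

1.218 BTU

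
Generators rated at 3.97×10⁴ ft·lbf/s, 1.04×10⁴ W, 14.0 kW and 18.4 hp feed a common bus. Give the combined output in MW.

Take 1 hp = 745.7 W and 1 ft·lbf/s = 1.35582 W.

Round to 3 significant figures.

3.97×10⁴ ft·lbf/s × 1.35582 → 53826.1 W
1.04×10⁴ W (already W)
14.0 kW × 1000 → 14000 W
18.4 hp × 745.7 → 13720.9 W
Combined: 53826.1 + 10400 + 14000 + 13720.9 = 91947 W
In MW: 91947 / 1000000 = 0.091947 MW

0.0919 MW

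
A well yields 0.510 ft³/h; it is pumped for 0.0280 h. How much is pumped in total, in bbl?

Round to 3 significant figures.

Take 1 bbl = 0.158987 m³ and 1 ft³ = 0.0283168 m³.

0.510 ft³/h → 4.01155×10⁻⁶ m³/s
0.0280 h → 100.8 s
V = Q × t = 4.01155×10⁻⁶ × 100.8 = 4.04364×10⁻⁴ m³
In bbl: 4.04364×10⁻⁴ / 0.158987 = 0.00254338 bbl

0.00254 bbl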